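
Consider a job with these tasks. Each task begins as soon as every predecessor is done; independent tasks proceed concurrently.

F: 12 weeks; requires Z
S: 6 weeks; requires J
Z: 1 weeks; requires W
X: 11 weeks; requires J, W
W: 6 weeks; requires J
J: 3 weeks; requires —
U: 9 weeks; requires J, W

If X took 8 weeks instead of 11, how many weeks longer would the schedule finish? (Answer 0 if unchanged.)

As given, the longest chain is J→W→Z→F = 3+6+1+12 = 22, so the finish is 22 weeks.
X has 2 weeks of float (longest path through it is 20).
That remains the longest chain; total 22 weeks.
Change in finish: 22 − 22 = +0 weeks.

0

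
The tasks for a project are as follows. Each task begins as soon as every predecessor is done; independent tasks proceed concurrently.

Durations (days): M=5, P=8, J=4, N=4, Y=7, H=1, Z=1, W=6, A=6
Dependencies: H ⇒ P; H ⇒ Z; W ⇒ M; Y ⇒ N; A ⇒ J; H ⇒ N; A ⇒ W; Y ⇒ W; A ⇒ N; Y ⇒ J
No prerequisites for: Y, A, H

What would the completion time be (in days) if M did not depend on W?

13

With the dependency in place, Y→W→M = 7+6+5 = 18 sets the finish at 18 days.
Without W→M, M's earliest start moves from 13 to 0.
The longest chain is now Y→W = 7+6 = 13, so the project takes 13 days.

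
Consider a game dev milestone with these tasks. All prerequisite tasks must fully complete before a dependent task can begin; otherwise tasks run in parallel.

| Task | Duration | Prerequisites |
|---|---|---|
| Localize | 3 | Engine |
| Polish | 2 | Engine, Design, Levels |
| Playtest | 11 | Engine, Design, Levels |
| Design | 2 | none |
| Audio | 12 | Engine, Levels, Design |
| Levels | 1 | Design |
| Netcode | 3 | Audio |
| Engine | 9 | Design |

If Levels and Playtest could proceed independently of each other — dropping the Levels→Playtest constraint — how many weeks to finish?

26

With the dependency in place, Design→Engine→Audio→Netcode = 2+9+12+3 = 26 sets the finish at 26 weeks.
Dropping Levels→Playtest doesn't change Playtest's earliest start (11); another predecessor still binds.
New critical path: Design→Engine→Audio→Netcode = 2+9+12+3 = 26 ⇒ 26 weeks.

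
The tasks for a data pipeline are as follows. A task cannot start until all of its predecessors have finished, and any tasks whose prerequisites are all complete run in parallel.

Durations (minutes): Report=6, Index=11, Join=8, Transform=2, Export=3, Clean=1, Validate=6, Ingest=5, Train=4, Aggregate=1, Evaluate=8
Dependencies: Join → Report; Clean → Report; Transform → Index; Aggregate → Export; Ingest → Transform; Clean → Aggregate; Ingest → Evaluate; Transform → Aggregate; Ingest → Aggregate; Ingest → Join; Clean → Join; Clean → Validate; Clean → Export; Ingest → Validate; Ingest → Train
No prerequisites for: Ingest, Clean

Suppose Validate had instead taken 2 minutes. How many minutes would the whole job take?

Critical path before the change: Ingest→Join→Report = 5+8+6 = 19 giving 19 minutes.
Validate is off the critical path — its longest chain is 11 minutes, giving 8 of slack.
That remains the longest chain; total 19 minutes.

19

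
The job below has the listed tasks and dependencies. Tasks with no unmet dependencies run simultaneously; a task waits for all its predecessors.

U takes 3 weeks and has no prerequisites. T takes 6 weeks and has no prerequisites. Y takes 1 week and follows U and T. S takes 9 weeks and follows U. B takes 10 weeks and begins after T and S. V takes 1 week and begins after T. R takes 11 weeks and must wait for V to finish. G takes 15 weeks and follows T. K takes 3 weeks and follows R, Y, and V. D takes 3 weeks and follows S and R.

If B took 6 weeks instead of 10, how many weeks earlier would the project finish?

Critical path before the change: U→S→B = 3+9+10 = 22 giving 22 weeks.
B is on the critical path; changing it to 6 makes that path 18 weeks.
The binding chain switches to T→V→R→K = 6+1+11+3 = 21; finish 21 weeks.
Change in finish: 21 − 22 = -1 weeks.

1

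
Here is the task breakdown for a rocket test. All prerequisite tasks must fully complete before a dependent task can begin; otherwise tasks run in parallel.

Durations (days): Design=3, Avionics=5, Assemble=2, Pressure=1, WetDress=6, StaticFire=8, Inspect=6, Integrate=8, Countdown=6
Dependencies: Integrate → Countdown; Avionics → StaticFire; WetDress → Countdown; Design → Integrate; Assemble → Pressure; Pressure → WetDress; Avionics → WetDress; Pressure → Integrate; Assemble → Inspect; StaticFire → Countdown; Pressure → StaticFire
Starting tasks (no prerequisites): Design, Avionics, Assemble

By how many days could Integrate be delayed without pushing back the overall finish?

Avionics→StaticFire→Countdown = 5+8+6 = 19 sets the makespan at 19 days.
Integrate finishes as early as 11 and must finish by 13.
So Integrate can slip 13 − 11 = 2 days.

2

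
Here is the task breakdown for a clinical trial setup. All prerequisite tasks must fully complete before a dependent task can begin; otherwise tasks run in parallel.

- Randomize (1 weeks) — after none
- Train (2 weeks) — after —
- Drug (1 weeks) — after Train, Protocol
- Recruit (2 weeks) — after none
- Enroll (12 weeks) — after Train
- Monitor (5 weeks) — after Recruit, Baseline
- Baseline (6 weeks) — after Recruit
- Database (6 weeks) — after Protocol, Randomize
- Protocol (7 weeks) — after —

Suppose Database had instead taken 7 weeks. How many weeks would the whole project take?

Actual critical path: Train→Enroll = 2+12 = 14 ⇒ 14 weeks.
Database has 1 week of float (longest path through it is 13).
Now Protocol→Database = 7+7 = 14 is longest, so the finish becomes 14 weeks.

14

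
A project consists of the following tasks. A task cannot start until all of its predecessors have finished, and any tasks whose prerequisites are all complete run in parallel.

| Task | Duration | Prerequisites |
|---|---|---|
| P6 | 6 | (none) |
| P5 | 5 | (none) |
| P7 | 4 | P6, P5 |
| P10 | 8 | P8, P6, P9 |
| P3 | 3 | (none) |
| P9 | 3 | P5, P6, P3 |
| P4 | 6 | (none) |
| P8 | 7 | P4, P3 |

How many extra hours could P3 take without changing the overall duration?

3

The longest chain is P4→P8→P10 = 6+7+8 = 21; overall finish 21 hours.
The longest chain containing P3 totals 18 hours.
Float = 21 − 18 = 3.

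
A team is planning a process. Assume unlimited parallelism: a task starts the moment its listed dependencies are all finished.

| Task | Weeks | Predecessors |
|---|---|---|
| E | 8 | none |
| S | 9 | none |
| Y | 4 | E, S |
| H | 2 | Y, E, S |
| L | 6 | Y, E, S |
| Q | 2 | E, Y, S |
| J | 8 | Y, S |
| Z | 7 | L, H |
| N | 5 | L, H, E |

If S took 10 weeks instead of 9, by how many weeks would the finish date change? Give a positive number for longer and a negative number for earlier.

Actual critical path: S→Y→L→Z = 9+4+6+7 = 26 ⇒ 26 weeks.
S is on the critical path; changing it to 10 makes that path 27 weeks.
That remains the longest chain; total 27 weeks.
Change in finish: 27 − 26 = +1 weeks.

1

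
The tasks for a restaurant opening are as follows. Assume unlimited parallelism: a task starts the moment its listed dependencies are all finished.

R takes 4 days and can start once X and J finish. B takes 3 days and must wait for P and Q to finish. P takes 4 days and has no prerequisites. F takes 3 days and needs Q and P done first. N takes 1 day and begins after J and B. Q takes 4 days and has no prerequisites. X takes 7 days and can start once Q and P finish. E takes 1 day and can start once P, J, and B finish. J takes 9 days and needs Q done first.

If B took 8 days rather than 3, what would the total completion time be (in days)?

Critical path before the change: Q→J→R = 4+9+4 = 17 giving 17 days.
B is off the critical path — its longest chain is 8 days, giving 9 of slack.
That remains the longest chain; total 17 days.

17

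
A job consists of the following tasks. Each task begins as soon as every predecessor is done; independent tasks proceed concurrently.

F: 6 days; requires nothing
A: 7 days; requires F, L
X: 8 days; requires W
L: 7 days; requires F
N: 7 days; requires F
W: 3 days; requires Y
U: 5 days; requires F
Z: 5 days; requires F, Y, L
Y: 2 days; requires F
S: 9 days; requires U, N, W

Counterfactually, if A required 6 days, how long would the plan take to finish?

22

As given, the longest chain is F→N→S = 6+7+9 = 22, so the finish is 22 days.
A is off the critical path — its longest chain is 20 days, giving 2 of slack.
That remains the longest chain; total 22 days.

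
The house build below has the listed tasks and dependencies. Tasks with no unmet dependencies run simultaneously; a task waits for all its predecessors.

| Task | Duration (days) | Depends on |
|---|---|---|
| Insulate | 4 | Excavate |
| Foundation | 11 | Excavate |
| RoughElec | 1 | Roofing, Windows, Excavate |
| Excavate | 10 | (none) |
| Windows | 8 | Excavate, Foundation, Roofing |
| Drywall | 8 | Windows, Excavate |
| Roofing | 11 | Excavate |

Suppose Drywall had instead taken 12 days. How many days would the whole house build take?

41

The binding path is Excavate→Foundation→Windows→Drywall = 10+11+8+8 = 37; finish at 37 days.
Drywall is on the critical path; changing it to 12 makes that path 41 days.
The critical path is still Excavate→Foundation→Windows→Drywall; finish is now 41 days.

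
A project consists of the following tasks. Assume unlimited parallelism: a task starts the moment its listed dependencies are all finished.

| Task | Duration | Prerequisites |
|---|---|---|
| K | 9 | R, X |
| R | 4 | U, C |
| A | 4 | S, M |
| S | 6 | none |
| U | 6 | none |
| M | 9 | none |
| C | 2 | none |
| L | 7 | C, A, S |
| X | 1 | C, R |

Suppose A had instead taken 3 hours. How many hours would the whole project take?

Actual critical path: M→A→L = 9+4+7 = 20 ⇒ 20 hours.
A is on the critical path; changing it to 3 makes that path 19 hours.
Now U→R→X→K = 6+4+1+9 = 20 is longest, so the finish becomes 20 hours.

20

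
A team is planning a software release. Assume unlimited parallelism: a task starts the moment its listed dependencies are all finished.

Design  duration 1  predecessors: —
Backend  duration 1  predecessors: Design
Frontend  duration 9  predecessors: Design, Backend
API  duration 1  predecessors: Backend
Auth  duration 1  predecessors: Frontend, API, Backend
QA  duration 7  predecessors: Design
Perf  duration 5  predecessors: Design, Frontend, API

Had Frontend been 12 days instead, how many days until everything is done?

19

As given, the longest chain is Design→Backend→Frontend→Perf = 1+1+9+5 = 16, so the finish is 16 days.
Frontend is on the critical path; changing it to 12 makes that path 19 days.
That remains the longest chain; total 19 days.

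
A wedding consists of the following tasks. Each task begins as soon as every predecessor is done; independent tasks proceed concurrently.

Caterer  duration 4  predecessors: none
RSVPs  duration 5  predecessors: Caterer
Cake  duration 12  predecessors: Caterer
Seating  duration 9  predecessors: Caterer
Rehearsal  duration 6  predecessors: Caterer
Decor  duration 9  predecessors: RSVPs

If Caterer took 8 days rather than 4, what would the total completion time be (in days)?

As given, the longest chain is Caterer→RSVPs→Decor = 4+5+9 = 18, so the finish is 18 days.
Caterer is on the critical path; changing it to 8 makes that path 22 days.
No other chain overtakes it, so the finish is 22 days.

22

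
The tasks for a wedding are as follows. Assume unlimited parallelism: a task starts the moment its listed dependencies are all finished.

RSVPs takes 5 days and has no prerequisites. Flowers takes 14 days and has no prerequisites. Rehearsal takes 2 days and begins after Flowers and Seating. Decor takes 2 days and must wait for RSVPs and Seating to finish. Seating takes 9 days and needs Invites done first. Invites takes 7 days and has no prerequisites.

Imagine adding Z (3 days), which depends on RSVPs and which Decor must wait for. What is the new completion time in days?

Originally the schedule takes 18 days.
With Z inserted, Decor now waits for max(RSVPs, Seating, Z).
New critical path: Invites→Seating→Rehearsal = 7+9+2 = 18 ⇒ 18 days.

18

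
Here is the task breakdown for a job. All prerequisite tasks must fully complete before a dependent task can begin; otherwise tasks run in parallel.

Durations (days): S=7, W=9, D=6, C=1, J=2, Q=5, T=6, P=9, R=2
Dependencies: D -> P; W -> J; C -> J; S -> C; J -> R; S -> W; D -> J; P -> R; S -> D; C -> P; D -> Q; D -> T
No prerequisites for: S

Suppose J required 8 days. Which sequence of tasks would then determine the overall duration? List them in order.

The binding path is S→D→P→R = 7+6+9+2 = 24; finish at 24 days.
The longest path through J is only 20 days, so J has float 4.
The binding chain switches to S→W→J→R = 7+9+8+2 = 26; finish 26 days.

S, W, J, R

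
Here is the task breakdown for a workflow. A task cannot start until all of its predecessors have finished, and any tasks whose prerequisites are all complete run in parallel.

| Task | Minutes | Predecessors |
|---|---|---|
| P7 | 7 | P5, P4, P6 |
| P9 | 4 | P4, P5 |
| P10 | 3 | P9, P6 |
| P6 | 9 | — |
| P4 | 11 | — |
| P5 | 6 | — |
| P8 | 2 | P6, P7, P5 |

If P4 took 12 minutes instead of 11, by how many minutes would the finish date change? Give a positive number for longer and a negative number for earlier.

1

Baseline: P4→P7→P8 = 11+7+2 = 20 → 20 minutes.
Since P4 is critical, the +1 change carries straight to that chain (now 21 minutes).
The critical path is still P4→P7→P8; finish is now 21 minutes.
Change in finish: 21 − 20 = +1 minutes.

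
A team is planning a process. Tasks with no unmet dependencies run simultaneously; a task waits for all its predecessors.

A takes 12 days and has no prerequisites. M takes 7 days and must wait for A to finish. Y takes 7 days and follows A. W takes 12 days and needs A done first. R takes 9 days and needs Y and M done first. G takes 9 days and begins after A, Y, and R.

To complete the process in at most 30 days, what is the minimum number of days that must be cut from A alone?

Current finish: 37 days; target: 30.
A is on every critical path, so each day cut from A cuts the finish by one (this holds down to a finish of 26).
Need 37 − 30 = 7 days off A → A becomes 5 days, finish becomes 30.

7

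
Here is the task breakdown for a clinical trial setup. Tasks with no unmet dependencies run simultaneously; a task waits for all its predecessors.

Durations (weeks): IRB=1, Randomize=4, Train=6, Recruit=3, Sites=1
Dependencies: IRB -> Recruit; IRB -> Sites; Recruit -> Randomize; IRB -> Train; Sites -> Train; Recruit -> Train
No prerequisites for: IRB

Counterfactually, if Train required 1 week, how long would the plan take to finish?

8

The binding path is IRB→Recruit→Train = 1+3+6 = 10; finish at 10 weeks.
Train lies on that path, so at 1 week the path becomes 5 weeks.
New critical path: IRB→Recruit→Randomize = 1+3+4 = 8 ⇒ 8 weeks.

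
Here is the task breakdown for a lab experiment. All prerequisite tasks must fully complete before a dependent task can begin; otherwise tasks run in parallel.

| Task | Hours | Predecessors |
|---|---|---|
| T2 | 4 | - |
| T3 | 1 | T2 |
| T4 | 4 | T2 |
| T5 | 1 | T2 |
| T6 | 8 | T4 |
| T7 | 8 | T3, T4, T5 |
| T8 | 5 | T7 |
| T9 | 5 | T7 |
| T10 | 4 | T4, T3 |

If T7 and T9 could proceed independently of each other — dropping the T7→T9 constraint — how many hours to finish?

21

Before: longest chain T2→T4→T7→T8 = 4+4+8+5 = 21, finish 21.
Without T7→T9, T9's earliest start moves from 16 to 0.
New critical path: T2→T4→T7→T8 = 4+4+8+5 = 21 ⇒ 21 hours.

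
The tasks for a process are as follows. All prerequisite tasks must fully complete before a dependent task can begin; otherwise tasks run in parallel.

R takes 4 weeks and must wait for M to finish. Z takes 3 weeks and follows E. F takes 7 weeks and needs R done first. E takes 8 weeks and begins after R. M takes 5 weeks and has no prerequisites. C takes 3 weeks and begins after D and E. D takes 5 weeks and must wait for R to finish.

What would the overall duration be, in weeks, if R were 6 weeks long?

Actual critical path: M→R→E→Z = 5+4+8+3 = 20 ⇒ 20 weeks.
R is on the critical path; changing it to 6 makes that path 22 weeks.
No other chain overtakes it, so the finish is 22 weeks.

22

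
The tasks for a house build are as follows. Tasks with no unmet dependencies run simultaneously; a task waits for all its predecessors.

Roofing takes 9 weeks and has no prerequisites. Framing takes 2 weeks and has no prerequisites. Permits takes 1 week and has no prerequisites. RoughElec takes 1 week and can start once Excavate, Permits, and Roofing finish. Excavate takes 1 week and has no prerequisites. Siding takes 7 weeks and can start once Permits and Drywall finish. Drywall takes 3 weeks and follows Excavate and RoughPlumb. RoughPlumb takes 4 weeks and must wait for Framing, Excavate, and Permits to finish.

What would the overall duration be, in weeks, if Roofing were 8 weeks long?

Baseline: Framing→RoughPlumb→Drywall→Siding = 2+4+3+7 = 16 → 16 weeks.
Roofing is off the critical path — its longest chain is 10 weeks, giving 6 of slack.
The critical path is still Framing→RoughPlumb→Drywall→Siding; finish is now 16 weeks.

16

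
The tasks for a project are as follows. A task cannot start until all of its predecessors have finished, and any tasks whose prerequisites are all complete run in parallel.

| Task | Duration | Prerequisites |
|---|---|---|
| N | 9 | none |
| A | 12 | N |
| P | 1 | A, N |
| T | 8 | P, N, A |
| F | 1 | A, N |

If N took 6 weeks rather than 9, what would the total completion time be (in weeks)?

27

As given, the longest chain is N→A→P→T = 9+12+1+8 = 30, so the finish is 30 weeks.
N is on the critical path; changing it to 6 makes that path 27 weeks.
No other chain overtakes it, so the finish is 27 weeks.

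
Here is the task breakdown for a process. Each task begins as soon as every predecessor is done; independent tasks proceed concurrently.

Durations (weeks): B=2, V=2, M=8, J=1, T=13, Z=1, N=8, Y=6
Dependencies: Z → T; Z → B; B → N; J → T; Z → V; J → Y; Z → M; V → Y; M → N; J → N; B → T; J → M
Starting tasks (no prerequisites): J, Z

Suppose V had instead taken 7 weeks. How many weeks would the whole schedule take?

As given, the longest chain is J→M→N = 1+8+8 = 17, so the finish is 17 weeks.
The longest path through V is only 9 weeks, so V has float 8.
No other chain overtakes it, so the finish is 17 weeks.

17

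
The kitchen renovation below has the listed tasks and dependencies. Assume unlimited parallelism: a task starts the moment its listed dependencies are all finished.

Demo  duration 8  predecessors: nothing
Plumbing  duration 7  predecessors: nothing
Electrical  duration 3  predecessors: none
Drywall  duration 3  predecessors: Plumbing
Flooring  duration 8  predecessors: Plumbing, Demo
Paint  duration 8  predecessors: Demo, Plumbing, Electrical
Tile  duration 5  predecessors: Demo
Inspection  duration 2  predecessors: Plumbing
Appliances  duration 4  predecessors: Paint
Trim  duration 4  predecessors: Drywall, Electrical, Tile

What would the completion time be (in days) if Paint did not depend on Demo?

19

With the dependency in place, Demo→Paint→Appliances = 8+8+4 = 20 sets the finish at 20 days.
Without Demo→Paint, Paint's earliest start moves from 8 to 7.
The longest chain is now Plumbing→Paint→Appliances = 7+8+4 = 19, so the schedule takes 19 days.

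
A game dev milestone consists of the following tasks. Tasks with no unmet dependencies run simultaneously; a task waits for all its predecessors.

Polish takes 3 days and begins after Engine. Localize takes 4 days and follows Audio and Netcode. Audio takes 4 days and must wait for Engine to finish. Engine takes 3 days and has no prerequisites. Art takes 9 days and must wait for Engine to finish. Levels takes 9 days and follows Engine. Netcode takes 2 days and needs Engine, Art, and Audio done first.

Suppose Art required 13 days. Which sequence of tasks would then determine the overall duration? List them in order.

Actual critical path: Engine→Art→Netcode→Localize = 3+9+2+4 = 18 ⇒ 18 days.
Art is on the critical path; changing it to 13 makes that path 22 days.
The critical path is still Engine→Art→Netcode→Localize; finish is now 22 days.

Engine, Art, Netcode, Localize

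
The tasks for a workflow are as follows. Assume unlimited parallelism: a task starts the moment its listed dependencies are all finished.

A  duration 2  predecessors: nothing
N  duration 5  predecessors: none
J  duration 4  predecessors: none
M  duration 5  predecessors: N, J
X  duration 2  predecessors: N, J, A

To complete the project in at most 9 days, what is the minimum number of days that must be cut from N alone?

1

Current finish: 10 days; target: 9.
N is on every critical path, so each day cut from N cuts the finish by one (this holds down to a finish of 9).
Need 10 − 9 = 1 day off N → N becomes 4 days, finish becomes 9.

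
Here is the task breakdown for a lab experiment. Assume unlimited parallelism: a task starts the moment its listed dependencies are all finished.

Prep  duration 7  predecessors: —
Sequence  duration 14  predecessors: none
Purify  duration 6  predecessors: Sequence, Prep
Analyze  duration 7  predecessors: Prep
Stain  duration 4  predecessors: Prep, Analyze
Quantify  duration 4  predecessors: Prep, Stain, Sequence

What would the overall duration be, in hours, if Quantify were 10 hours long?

As given, the longest chain is Prep→Analyze→Stain→Quantify = 7+7+4+4 = 22, so the finish is 22 hours.
Since Quantify is critical, the +6 change carries straight to that chain (now 28 hours).
The critical path is still Prep→Analyze→Stain→Quantify; finish is now 28 hours.

28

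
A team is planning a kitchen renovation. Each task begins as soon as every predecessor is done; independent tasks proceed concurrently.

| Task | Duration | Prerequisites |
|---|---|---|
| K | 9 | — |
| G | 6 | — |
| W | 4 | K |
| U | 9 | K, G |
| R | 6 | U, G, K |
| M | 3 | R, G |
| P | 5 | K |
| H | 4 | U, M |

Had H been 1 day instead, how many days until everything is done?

Actual critical path: K→U→R→M→H = 9+9+6+3+4 = 31 ⇒ 31 days.
H is on the critical path; changing it to 1 makes that path 28 days.
The critical path is still K→U→R→M→H; finish is now 28 days.

28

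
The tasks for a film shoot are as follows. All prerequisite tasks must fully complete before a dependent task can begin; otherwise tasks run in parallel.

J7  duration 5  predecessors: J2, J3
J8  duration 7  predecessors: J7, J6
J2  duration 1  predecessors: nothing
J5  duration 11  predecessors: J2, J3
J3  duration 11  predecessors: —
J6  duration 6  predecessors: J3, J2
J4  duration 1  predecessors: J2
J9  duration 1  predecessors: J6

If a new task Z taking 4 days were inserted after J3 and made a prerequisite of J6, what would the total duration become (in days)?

28

Originally the schedule takes 24 days.
With Z inserted, J6 now waits for max(J3, J2, Z).
New critical path: J3→Z→J6→J8 = 11+4+6+7 = 28 ⇒ 28 days.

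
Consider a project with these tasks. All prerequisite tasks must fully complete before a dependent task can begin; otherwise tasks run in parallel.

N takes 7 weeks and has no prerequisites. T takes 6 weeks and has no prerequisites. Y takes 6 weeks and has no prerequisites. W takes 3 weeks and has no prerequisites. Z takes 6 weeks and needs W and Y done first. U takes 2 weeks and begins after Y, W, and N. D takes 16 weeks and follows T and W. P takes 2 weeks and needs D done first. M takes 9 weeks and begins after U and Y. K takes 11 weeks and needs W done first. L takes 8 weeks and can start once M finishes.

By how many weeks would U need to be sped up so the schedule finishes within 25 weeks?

1

Current finish: 26 weeks; target: 25.
U is on every critical path, so each week cut from U cuts the finish by one (this holds down to a finish of 25).
Need 26 − 25 = 1 week off U → U becomes 1 week, finish becomes 25.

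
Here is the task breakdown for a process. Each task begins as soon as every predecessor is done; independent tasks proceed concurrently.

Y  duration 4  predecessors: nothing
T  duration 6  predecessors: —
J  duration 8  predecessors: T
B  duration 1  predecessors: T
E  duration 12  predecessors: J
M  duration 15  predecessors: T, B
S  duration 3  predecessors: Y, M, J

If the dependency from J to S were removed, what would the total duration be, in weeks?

26

Before: longest chain T→J→E = 6+8+12 = 26, finish 26.
Dropping J→S doesn't change S's earliest start (22); another predecessor still binds.
The longest chain is now T→J→E = 6+8+12 = 26, so the process takes 26 weeks.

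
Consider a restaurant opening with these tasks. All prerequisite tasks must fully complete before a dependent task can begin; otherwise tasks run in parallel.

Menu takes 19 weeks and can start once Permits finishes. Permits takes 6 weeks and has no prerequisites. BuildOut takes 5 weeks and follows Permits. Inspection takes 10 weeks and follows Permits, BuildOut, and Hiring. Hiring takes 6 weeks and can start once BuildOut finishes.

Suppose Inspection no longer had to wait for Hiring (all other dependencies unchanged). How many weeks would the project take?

Before: longest chain Permits→BuildOut→Hiring→Inspection = 6+5+6+10 = 27, finish 27.
Without Hiring→Inspection, Inspection's earliest start moves from 17 to 11.
New critical path: Permits→Menu = 6+19 = 25 ⇒ 25 weeks.

25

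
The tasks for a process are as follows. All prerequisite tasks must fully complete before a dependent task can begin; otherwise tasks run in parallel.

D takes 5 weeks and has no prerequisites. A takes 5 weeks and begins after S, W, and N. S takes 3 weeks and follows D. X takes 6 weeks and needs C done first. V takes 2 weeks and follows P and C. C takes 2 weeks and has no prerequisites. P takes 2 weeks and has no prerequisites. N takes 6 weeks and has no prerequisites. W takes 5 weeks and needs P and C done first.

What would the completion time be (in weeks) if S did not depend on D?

With the dependency in place, D→S→A = 5+3+5 = 13 sets the finish at 13 weeks.
Without D→S, S's earliest start moves from 5 to 0.
After: C→W→A = 2+5+5 = 12 → 12 weeks.

12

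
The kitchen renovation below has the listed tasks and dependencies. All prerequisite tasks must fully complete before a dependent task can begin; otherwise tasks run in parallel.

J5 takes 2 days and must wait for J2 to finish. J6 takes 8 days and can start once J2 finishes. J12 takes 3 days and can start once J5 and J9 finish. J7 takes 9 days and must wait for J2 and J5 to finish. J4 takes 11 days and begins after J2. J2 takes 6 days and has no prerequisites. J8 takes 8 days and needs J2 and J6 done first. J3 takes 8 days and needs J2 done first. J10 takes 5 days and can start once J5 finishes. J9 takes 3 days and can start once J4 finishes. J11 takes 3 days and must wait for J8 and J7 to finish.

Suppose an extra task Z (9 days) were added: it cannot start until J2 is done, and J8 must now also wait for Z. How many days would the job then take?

26

Originally the job takes 25 days.
With Z inserted, J8 now waits for max(J2, J6, Z).
New critical path: J2→Z→J8→J11 = 6+9+8+3 = 26 ⇒ 26 days.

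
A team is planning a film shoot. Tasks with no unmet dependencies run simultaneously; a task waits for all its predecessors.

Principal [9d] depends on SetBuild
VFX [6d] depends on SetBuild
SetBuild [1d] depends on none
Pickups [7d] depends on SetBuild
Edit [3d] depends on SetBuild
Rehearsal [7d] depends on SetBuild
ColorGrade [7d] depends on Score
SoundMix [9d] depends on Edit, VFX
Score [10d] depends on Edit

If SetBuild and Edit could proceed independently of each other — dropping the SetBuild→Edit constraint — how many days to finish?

20

Original critical path: SetBuild→Edit→Score→ColorGrade = 1+3+10+7 = 21 ⇒ 21 days.
Without SetBuild→Edit, Edit's earliest start moves from 1 to 0.
New critical path: Edit→Score→ColorGrade = 3+10+7 = 20 ⇒ 20 days.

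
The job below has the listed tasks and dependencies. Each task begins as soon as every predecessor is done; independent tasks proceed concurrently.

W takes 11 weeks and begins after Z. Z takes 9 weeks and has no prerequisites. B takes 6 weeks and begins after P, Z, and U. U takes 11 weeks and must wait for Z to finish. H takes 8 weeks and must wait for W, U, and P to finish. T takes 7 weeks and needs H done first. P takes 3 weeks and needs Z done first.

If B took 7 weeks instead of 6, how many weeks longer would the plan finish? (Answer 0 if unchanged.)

0

As given, the longest chain is Z→W→H→T = 9+11+8+7 = 35, so the finish is 35 weeks.
B is off the critical path — its longest chain is 26 weeks, giving 9 of slack.
That remains the longest chain; total 35 weeks.
Change in finish: 35 − 35 = +0 weeks.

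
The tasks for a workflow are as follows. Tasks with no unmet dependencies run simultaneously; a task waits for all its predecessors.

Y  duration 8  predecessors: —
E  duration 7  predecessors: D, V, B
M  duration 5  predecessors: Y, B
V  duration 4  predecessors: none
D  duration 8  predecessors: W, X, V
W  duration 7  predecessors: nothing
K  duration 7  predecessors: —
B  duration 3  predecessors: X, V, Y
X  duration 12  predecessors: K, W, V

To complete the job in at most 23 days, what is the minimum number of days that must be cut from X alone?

Current finish: 34 days; target: 23.
X is on every critical path, so each day cut from X cuts the finish by one (this holds down to a finish of 23).
Need 34 − 23 = 11 days off X → X becomes 1 day, finish becomes 23.

11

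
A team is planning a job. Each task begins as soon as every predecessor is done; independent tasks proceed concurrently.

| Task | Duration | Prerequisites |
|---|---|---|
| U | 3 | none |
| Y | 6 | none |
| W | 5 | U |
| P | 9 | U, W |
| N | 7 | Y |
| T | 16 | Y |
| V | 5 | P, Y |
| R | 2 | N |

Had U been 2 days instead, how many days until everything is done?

As given, the longest chain is U→W→P→V = 3+5+9+5 = 22, so the finish is 22 days.
Since U is critical, the -1 change carries straight to that chain (now 21 days).
Now Y→T = 6+16 = 22 is longest, so the finish becomes 22 days.

22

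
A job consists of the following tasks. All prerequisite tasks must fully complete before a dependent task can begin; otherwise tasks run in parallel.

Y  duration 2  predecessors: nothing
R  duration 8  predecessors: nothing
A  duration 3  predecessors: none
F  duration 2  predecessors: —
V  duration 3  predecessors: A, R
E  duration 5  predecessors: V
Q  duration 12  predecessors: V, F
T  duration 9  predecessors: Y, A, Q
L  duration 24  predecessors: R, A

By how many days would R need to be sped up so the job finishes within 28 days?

4

Current finish: 32 days; target: 28.
R is on every critical path, so each day cut from R cuts the finish by one (this holds down to a finish of 27).
Need 32 − 28 = 4 days off R → R becomes 4 days, finish becomes 28.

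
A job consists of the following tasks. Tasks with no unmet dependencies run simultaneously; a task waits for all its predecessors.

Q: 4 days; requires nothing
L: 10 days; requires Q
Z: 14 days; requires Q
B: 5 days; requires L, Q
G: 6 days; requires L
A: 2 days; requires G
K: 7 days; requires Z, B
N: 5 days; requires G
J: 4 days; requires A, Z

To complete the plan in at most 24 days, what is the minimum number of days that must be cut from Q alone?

Current finish: 26 days; target: 24.
Q is on every critical path, so each day cut from Q cuts the finish by one (this holds down to a finish of 23).
Need 26 − 24 = 2 days off Q → Q becomes 2 days, finish becomes 24.

2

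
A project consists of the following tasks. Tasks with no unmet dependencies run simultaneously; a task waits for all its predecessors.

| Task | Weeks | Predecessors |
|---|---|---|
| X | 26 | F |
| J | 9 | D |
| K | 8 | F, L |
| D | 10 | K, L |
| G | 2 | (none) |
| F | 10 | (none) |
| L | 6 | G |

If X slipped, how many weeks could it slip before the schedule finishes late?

The longest chain is F→K→D→J = 10+8+10+9 = 37; overall finish 37 weeks.
X finishes as early as 36 and must finish by 37.
Slack of X = 11 − 10 = 1 week.

1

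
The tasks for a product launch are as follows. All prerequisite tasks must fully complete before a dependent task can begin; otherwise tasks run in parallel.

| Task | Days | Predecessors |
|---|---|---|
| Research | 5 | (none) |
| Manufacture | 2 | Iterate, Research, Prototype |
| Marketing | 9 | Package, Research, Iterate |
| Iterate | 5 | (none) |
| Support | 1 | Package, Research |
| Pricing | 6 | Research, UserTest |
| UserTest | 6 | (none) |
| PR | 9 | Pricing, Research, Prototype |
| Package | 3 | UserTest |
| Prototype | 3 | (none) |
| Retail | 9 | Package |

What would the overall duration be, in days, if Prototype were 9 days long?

Actual critical path: UserTest→Pricing→PR = 6+6+9 = 21 ⇒ 21 days.
The longest path through Prototype is only 12 days, so Prototype has float 9.
No other chain overtakes it, so the finish is 21 days.

21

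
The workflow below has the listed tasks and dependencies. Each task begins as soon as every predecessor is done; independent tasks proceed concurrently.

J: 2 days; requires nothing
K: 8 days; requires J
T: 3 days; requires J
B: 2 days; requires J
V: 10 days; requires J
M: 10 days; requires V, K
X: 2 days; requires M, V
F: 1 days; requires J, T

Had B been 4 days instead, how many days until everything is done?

Critical path before the change: J→V→M→X = 2+10+10+2 = 24 giving 24 days.
B is off the critical path — its longest chain is 4 days, giving 20 of slack.
No other chain overtakes it, so the finish is 24 days.

24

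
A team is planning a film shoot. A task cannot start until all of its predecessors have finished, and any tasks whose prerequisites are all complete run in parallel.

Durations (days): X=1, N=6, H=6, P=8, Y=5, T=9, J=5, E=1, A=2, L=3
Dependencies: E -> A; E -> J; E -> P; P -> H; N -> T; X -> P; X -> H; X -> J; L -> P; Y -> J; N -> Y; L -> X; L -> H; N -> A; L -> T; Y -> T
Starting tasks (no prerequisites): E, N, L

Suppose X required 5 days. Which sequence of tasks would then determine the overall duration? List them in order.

L, X, P, H

Baseline: N→Y→T = 6+5+9 = 20 → 20 days.
X is off the critical path — its longest chain is 18 days, giving 2 of slack.
Now L→X→P→H = 3+5+8+6 = 22 is longest, so the finish becomes 22 days.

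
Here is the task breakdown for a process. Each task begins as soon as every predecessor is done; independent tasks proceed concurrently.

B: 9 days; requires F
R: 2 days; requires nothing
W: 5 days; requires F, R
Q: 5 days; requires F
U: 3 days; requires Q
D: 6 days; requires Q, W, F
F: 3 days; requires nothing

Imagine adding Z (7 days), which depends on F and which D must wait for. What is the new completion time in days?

Originally the project takes 14 days.
With Z inserted, D now waits for max(Q, W, F, Z).
New critical path: F→Z→D = 3+7+6 = 16 ⇒ 16 days.

16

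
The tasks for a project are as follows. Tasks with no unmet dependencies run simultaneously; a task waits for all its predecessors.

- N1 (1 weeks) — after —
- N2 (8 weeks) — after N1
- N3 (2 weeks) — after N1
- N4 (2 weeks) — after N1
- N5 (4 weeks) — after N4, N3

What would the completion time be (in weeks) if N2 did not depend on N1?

8

With the dependency in place, N1→N2 = 1+8 = 9 sets the finish at 9 weeks.
Without N1→N2, N2's earliest start moves from 1 to 0.
The longest chain is now N2 = 8 = 8, so the plan takes 8 weeks.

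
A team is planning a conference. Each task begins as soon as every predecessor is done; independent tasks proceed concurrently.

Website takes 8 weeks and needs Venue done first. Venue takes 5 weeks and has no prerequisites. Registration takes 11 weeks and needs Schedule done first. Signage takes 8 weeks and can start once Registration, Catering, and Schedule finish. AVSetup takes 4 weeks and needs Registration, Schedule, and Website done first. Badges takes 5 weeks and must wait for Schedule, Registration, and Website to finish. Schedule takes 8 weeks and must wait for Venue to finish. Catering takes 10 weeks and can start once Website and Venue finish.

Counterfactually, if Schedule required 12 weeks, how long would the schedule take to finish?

As given, the longest chain is Venue→Schedule→Registration→Signage = 5+8+11+8 = 32, so the finish is 32 weeks.
Schedule is on the critical path; changing it to 12 makes that path 36 weeks.
No other chain overtakes it, so the finish is 36 weeks.

36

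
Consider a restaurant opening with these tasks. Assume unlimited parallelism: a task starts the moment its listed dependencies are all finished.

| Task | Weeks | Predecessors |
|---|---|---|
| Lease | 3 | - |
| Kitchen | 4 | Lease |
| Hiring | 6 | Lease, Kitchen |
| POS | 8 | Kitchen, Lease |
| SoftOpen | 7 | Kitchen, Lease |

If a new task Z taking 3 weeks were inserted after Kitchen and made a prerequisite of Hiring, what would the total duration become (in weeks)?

Originally the job takes 15 weeks.
With Z inserted, Hiring now waits for max(Lease, Kitchen, Z).
New critical path: Lease→Kitchen→Z→Hiring = 3+4+3+6 = 16 ⇒ 16 weeks.

16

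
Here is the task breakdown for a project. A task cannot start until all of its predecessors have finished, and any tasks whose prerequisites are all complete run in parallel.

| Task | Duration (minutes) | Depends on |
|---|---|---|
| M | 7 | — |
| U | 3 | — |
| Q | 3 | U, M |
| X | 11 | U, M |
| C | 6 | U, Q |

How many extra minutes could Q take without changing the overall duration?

2

M→X = 7+11 = 18 sets the makespan at 18 minutes.
Q finishes as early as 10 and must finish by 12.
So Q can slip 12 − 10 = 2 minutes.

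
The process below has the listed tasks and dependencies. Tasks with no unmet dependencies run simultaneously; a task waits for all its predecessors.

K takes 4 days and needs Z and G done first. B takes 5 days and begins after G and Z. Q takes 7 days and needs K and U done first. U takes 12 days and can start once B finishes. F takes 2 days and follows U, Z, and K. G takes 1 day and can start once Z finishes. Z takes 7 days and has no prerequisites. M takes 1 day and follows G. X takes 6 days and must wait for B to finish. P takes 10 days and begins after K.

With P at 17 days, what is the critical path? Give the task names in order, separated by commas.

Z, G, B, U, Q

As given, the longest chain is Z→G→B→U→Q = 7+1+5+12+7 = 32, so the finish is 32 days.
P has 10 days of float (longest path through it is 22).
The critical path is still Z→G→B→U→Q; finish is now 32 days.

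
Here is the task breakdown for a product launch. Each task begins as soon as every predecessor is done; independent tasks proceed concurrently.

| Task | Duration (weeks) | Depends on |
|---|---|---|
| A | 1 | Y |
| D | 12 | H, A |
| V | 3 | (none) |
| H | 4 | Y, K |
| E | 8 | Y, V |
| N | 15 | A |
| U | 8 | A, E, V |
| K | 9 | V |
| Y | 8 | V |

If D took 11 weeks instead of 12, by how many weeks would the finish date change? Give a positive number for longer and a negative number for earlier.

-1

Critical path before the change: V→K→H→D = 3+9+4+12 = 28 giving 28 weeks.
D lies on that path, so at 11 weeks the path becomes 27 weeks.
Now V→Y→A→N = 3+8+1+15 = 27 is longest, so the finish becomes 27 weeks.
Change in finish: 27 − 28 = -1 weeks.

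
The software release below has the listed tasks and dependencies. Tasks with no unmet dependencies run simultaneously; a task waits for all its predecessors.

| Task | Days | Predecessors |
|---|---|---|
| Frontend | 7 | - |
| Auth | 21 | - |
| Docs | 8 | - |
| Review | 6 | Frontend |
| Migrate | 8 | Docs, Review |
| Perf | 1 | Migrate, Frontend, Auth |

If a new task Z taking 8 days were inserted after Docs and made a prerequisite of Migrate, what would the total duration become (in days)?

25

Originally the project takes 22 days.
With Z inserted, Migrate now waits for max(Docs, Review, Z).
New critical path: Docs→Z→Migrate→Perf = 8+8+8+1 = 25 ⇒ 25 days.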